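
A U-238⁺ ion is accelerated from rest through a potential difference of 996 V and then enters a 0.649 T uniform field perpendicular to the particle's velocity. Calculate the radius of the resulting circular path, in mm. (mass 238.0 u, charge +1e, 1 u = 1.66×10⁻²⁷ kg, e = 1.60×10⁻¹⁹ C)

r ≈ 108 mm

The kinetic energy gained is K = qV = (1×1.60×10^-19)(996) = 1.59×10^-16 J.
v = √(2K/m) = 2.84×10^4 m/s.
r = mv/(qB) = (3.95×10^-25)(2.84×10^4) / [(1×1.60×10^-19)(0.649)] = 0.108 m.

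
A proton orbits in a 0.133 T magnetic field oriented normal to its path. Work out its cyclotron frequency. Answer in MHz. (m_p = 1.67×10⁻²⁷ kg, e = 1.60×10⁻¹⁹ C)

f = qB/(2πm) = (1×1.60×10^-19)(0.133) / [2π(1.67×10^-27)] = 2.03×10^6 Hz.

f ≈ 2.03 MHz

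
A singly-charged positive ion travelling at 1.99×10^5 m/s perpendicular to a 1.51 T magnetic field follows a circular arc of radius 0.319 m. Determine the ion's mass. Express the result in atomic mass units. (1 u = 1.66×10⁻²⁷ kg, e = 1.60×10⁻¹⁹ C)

m ≈ 233 u

qvB = mv²/r ⇒ m = qBr/v.
m = (1×1.60×10^-19)(1.51)(0.319) / (1.99×10^5) = 3.87×10^-25 kg = 233 u.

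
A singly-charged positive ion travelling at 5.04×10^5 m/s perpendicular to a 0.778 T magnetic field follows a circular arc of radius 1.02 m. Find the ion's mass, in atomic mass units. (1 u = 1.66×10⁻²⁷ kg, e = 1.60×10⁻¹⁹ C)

m ≈ 152 u

qvB = mv²/r ⇒ m = qBr/v.
m = (1×1.60×10^-19)(0.778)(1.02) / (5.04×10^5) = 2.52×10^-25 kg = 152 u.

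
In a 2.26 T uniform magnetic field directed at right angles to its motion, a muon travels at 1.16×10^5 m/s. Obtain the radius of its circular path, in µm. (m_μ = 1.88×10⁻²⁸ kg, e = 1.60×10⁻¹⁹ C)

r ≈ 60.3 µm

The magnetic force provides the centripetal force: qvB = mv²/r, so r = mv/(qB).
r = (1.88×10^-28 kg)(1.16×10^5 m/s) / [(1×1.60×10^-19 C)(2.26 T)] = 6.03×10^-5 m.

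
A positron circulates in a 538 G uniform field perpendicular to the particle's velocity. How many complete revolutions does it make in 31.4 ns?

N = 47

T = 2πm/(qB) = 2π(9.11×10^-31) / [(1×1.60×10^-19)(0.0538)] = 6.6496×10^-10 s.
N = t/T = 3.14×10^-8 / 6.6496×10^-10 ≈ 47.22, so 47 complete revolutions.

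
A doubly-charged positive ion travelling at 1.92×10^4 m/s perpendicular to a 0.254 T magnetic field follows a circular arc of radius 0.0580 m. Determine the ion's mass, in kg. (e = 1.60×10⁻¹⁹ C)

m ≈ 2.46×10^-25 kg

qvB = mv²/r ⇒ m = qBr/v.
m = (2×1.60×10^-19)(0.254)(0.0580) / (1.92×10^4) = 2.46×10^-25 kg.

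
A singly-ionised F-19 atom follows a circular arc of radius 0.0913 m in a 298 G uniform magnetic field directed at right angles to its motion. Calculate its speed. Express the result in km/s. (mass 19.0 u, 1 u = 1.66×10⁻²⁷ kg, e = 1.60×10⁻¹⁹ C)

From qvB = mv²/r, v = qBr/m.
v = (1×1.60×10^-19)(0.0298)(0.0913) / (3.15×10^-26) = 1.38×10^4 m/s.

v ≈ 13.8 km/s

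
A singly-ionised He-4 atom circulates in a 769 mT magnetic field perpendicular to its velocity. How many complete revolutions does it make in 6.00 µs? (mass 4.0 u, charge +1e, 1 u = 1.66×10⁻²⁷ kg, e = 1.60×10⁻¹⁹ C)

T = 2πm/(qB) = 2π(6.64×10^-27) / [(1×1.60×10^-19)(0.769)] = 3.3908×10^-7 s.
N = t/T = 6.00×10^-6 / 3.3908×10^-7 ≈ 17.69, so 17 complete revolutions.

N = 17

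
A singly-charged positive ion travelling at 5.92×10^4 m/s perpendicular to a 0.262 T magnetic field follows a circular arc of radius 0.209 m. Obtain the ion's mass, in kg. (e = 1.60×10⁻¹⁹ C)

m ≈ 1.48×10^-25 kg

qvB = mv²/r ⇒ m = qBr/v.
m = (1×1.60×10^-19)(0.262)(0.209) / (5.92×10^4) = 1.48×10^-25 kg.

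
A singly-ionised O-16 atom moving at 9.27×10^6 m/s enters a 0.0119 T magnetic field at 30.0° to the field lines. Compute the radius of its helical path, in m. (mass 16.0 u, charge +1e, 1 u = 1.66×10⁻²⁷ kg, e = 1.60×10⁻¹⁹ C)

r ≈ 64.7 m

Only the perpendicular component v⊥ = v sin30.0° = 4.63×10^6 m/s is bent by the field.
r = m v⊥ /(qB) = (2.66×10^-26)(4.63×10^6) / [(1×1.60×10^-19)(0.0119)] = 64.7 m.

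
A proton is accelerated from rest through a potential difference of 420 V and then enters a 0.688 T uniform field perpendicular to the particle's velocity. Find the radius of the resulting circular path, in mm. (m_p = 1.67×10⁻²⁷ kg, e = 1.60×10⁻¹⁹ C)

r ≈ 4.30 mm

The kinetic energy gained is K = qV = (1×1.60×10^-19)(420) = 6.72×10^-17 J.
v = √(2K/m) = 2.84×10^5 m/s.
r = mv/(qB) = (1.67×10^-27)(2.84×10^5) / [(1×1.60×10^-19)(0.688)] = 4.30×10^-3 m.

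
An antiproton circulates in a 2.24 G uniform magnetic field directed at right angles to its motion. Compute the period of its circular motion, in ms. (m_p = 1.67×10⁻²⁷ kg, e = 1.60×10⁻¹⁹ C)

T ≈ 0.293 ms

The cyclotron period is independent of speed: T = 2πm/(qB).
T = 2π(1.67×10^-27) / [(1×1.60×10^-19)(2.24×10^-4)] = 2.93×10^-4 s.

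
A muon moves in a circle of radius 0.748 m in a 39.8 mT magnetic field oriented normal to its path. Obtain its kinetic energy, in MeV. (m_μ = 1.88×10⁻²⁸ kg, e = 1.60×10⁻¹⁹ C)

v = qBr/m = (1×1.60×10^-19)(0.0398)(0.748) / (1.88×10^-28) = 2.53×10^7 m/s.
K = ½mv² = 0.5·(1.88×10^-28)·(2.53×10^7)² = 6.03×10^-14 J = 0.377 MeV.

K ≈ 0.377 MeV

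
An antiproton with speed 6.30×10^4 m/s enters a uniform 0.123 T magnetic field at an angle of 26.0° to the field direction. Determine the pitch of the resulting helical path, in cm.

pitch ≈ 3.02 cm

The velocity component along B is v∥ = v cos26.0° = 5.66×10^4 m/s.
The cyclotron period T = 2πm/(qB) = 5.33×10^-7 s is set by m, q, B alone.
Pitch = v∥·T = (5.66×10^4)(5.33×10^-7) = 0.0302 m.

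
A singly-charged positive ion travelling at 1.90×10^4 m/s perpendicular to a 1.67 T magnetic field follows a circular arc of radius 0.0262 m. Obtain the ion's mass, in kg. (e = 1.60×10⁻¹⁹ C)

qvB = mv²/r ⇒ m = qBr/v.
m = (1×1.60×10^-19)(1.67)(0.0262) / (1.90×10^4) = 3.68×10^-25 kg.

m ≈ 3.68×10^-25 kg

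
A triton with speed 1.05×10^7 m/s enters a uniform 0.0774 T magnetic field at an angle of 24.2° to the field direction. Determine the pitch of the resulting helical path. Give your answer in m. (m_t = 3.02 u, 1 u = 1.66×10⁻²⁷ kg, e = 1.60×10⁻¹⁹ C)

The velocity component along B is v∥ = v cos24.2° = 9.58×10^6 m/s.
The cyclotron period T = 2πm/(qB) = 2.54×10^-6 s is set by m, q, B alone.
Pitch = v∥·T = (9.58×10^6)(2.54×10^-6) = 24.4 m.

pitch ≈ 24.4 m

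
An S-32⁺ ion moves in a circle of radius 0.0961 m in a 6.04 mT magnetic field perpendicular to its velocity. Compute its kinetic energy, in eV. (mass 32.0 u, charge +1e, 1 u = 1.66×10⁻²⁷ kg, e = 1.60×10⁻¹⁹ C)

v = qBr/m = (1×1.60×10^-19)(6.04×10^-3)(0.0961) / (5.31×10^-26) = 1750 m/s.
K = ½mv² = 0.5·(5.31×10^-26)·(1750)² = 8.12×10^-20 J = 0.507 eV.

K ≈ 0.507 eV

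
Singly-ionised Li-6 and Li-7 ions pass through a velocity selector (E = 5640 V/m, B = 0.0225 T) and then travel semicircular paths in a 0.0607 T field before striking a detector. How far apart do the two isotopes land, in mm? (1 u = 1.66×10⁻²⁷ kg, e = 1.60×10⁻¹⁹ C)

Δd ≈ 85.7 mm

Both emerge at v = E/B₁ = 2.51×10^5 m/s.
r = mv/(qB₂), so r₁ = 0.2571 m and r₂ = 0.2999 m, giving Δr = 0.0428 m.
After a semicircle each ion lands a diameter 2r from the entry slit, so the separation is 2Δr = 0.0857 m.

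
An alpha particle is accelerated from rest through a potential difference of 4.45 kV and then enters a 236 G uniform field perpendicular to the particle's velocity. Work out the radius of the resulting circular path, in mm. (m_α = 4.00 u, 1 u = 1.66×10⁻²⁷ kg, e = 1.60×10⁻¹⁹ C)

r ≈ 576 mm

The kinetic energy gained is K = qV = (2×1.60×10^-19)(4450) = 1.42×10^-15 J.
v = √(2K/m) = 6.55×10^5 m/s.
r = mv/(qB) = (6.64×10^-27)(6.55×10^5) / [(2×1.60×10^-19)(0.0236)] = 0.576 m.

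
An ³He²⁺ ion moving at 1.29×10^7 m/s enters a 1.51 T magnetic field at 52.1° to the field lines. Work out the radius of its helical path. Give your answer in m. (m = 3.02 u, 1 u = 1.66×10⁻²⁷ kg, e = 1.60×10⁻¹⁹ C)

Only the perpendicular component v⊥ = v sin52.1° = 1.02×10^7 m/s is bent by the field.
r = m v⊥ /(qB) = (5.01×10^-27)(1.02×10^7) / [(2×1.60×10^-19)(1.51)] = 0.106 m.

r ≈ 0.106 m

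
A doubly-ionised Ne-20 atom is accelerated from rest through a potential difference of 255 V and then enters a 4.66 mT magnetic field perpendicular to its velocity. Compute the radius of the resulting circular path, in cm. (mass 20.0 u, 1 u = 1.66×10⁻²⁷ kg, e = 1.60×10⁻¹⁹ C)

r ≈ 156 cm

The kinetic energy gained is K = qV = (2×1.60×10^-19)(255) = 8.16×10^-17 J.
v = √(2K/m) = 7.01×10^4 m/s.
r = mv/(qB) = (3.32×10^-26)(7.01×10^4) / [(2×1.60×10^-19)(4.66×10^-3)] = 1.56 m.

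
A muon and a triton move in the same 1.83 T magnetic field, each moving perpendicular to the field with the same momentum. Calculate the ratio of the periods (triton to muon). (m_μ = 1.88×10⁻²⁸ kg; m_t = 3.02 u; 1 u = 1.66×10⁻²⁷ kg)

T = 2πm/(qB) is independent of speed, so T₂/T₁ = (m₂/q₂)/(m₁/q₁).
T_{triton}/T_{muon} = (5.01×10^-27/1e) / (1.88×10^-28/1e) = 26.7.

ratio ≈ 26.7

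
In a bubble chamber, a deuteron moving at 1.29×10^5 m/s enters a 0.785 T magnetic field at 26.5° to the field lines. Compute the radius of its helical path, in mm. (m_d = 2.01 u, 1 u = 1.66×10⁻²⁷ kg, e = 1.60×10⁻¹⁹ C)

Only the perpendicular component v⊥ = v sin26.5° = 5.76×10^4 m/s is bent by the field.
r = m v⊥ /(qB) = (3.34×10^-27)(5.76×10^4) / [(1×1.60×10^-19)(0.785)] = 1.53×10^-3 m.

r ≈ 1.53 mm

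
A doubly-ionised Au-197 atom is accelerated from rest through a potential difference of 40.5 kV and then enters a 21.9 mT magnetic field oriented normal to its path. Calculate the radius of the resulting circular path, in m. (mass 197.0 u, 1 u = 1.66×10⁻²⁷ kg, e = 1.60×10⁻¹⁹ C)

The kinetic energy gained is K = qV = (2×1.60×10^-19)(4.05×10^4) = 1.30×10^-14 J.
v = √(2K/m) = 2.82×10^5 m/s.
r = mv/(qB) = (3.27×10^-25)(2.82×10^5) / [(2×1.60×10^-19)(0.0219)] = 13.1 m.

r ≈ 13.1 m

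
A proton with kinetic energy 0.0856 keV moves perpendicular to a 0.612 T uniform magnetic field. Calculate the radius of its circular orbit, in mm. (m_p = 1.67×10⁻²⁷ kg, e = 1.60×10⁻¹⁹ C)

Convert the energy: K = 0.0856 keV = 1.37×10^-17 J.
v = √(2K/m) = √(2·1.37×10^-17/1.67×10^-27) = 1.28×10^5 m/s.
r = mv/(qB) = (1.67×10^-27)(1.28×10^5) / [(1×1.60×10^-19)(0.612)] = 2.18×10^-3 m.

r ≈ 2.18 mm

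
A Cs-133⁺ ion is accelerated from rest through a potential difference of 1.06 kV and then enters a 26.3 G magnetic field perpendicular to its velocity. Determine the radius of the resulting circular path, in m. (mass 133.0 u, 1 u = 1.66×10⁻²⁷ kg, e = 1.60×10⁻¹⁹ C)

The kinetic energy gained is K = qV = (1×1.60×10^-19)(1060) = 1.70×10^-16 J.
v = √(2K/m) = 3.92×10^4 m/s.
r = mv/(qB) = (2.21×10^-25)(3.92×10^4) / [(1×1.60×10^-19)(2.63×10^-3)] = 20.6 m.

r ≈ 20.6 m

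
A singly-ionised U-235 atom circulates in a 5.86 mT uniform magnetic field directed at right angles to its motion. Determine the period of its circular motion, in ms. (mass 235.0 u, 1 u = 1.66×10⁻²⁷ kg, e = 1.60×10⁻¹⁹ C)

T ≈ 2.61 ms

The cyclotron period is independent of speed: T = 2πm/(qB).
T = 2π(3.90×10^-25) / [(1×1.60×10^-19)(5.86×10^-3)] = 2.61×10^-3 s.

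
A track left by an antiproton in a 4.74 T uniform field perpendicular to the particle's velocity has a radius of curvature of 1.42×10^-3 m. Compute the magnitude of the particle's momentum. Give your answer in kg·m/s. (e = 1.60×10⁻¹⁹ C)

p ≈ 1.08×10^-21 kg·m/s

Since qvB = mv²/r, the momentum p = mv = qBr.
p = (1×1.60×10^-19)(4.74)(1.42×10^-3) = 1.08×10^-21 kg·m/s.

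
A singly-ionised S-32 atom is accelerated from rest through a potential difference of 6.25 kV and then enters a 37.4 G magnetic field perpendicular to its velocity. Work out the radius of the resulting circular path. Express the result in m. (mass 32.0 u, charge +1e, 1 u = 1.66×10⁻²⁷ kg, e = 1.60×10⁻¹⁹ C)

The kinetic energy gained is K = qV = (1×1.60×10^-19)(6250) = 1.00×10^-15 J.
v = √(2K/m) = 1.94×10^5 m/s.
r = mv/(qB) = (5.31×10^-26)(1.94×10^5) / [(1×1.60×10^-19)(3.74×10^-3)] = 17.2 m.

r ≈ 17.2 m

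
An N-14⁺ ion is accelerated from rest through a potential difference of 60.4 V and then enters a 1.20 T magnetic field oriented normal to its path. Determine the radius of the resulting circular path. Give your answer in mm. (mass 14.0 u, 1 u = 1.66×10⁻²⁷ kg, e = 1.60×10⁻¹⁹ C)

r ≈ 3.49 mm

The kinetic energy gained is K = qV = (1×1.60×10^-19)(60.4) = 9.66×10^-18 J.
v = √(2K/m) = 2.88×10^4 m/s.
r = mv/(qB) = (2.32×10^-26)(2.88×10^4) / [(1×1.60×10^-19)(1.20)] = 3.49×10^-3 m.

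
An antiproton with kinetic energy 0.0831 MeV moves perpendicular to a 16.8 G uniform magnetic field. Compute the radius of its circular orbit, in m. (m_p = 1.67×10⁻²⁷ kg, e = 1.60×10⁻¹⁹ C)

Convert the energy: K = 0.0831 MeV = 1.33×10^-14 J.
v = √(2K/m) = √(2·1.33×10^-14/1.67×10^-27) = 3.99×10^6 m/s.
r = mv/(qB) = (1.67×10^-27)(3.99×10^6) / [(1×1.60×10^-19)(1.68×10^-3)] = 24.8 m.

r ≈ 24.8 m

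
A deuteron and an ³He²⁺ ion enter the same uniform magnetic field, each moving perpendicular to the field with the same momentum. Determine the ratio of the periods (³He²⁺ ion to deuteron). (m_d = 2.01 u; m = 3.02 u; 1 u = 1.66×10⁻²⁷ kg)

T = 2πm/(qB) is independent of speed, so T₂/T₁ = (m₂/q₂)/(m₁/q₁).
T_{³He²⁺ ion}/T_{deuteron} = (5.01×10^-27/2e) / (3.34×10^-27/1e) = 0.751.

ratio ≈ 0.751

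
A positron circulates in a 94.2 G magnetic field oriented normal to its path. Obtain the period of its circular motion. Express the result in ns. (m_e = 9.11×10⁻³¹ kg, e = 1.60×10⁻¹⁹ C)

The cyclotron period is independent of speed: T = 2πm/(qB).
T = 2π(9.11×10^-31) / [(1×1.60×10^-19)(9.42×10^-3)] = 3.80×10^-9 s.

T ≈ 3.80 ns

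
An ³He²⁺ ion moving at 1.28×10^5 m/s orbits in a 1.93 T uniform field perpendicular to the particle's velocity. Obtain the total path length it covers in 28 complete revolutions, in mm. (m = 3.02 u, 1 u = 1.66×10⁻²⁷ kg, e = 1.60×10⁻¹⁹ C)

L ≈ 183 mm

r = mv/(qB) = 1.04×10^-3 m, so one revolution covers 2πr = 6.53×10^-3 m.
In 28 revolutions: L = 28·2πr = 0.183 m.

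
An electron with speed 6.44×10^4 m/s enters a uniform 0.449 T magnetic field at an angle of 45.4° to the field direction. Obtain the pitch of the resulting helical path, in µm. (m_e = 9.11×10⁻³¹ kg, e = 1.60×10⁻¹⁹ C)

pitch ≈ 3.60 µm

The velocity component along B is v∥ = v cos45.4° = 4.52×10^4 m/s.
The cyclotron period T = 2πm/(qB) = 7.97×10^-11 s is set by m, q, B alone.
Pitch = v∥·T = (4.52×10^4)(7.97×10^-11) = 3.60×10^-6 m.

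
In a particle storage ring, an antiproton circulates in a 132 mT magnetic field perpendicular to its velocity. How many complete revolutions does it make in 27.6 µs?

T = 2πm/(qB) = 2π(1.67×10^-27) / [(1×1.60×10^-19)(0.132)] = 4.9682×10^-7 s.
N = t/T = 2.76×10^-5 / 4.9682×10^-7 ≈ 55.55, so 55 complete revolutions.

N = 55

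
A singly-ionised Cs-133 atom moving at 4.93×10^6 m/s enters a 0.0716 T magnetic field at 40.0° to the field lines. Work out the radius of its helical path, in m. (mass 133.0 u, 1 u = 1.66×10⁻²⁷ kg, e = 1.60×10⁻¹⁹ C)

Only the perpendicular component v⊥ = v sin40.0° = 3.17×10^6 m/s is bent by the field.
r = m v⊥ /(qB) = (2.21×10^-25)(3.17×10^6) / [(1×1.60×10^-19)(0.0716)] = 61.1 m.

r ≈ 61.1 m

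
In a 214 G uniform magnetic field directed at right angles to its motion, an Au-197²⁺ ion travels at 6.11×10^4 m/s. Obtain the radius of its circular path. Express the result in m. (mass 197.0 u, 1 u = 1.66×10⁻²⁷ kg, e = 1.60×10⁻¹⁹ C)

r ≈ 2.92 m

The magnetic force provides the centripetal force: qvB = mv²/r, so r = mv/(qB).
r = (3.27×10^-25 kg)(6.11×10^4 m/s) / [(2×1.60×10^-19 C)(0.0214 T)] = 2.92 m.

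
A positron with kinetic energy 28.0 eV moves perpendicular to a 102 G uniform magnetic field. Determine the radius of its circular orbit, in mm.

Convert the energy: K = 28.0 eV = 4.48×10^-18 J.
v = √(2K/m) = √(2·4.48×10^-18/9.11×10^-31) = 3.14×10^6 m/s.
r = mv/(qB) = (9.11×10^-31)(3.14×10^6) / [(1×1.60×10^-19)(0.0102)] = 1.75×10^-3 m.

r ≈ 1.75 mm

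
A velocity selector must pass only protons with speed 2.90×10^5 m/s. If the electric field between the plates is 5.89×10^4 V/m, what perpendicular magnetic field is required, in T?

B ≈ 0.203 T

qE = qvB ⇒ B = E/v = (5.89×10^4) / (2.90×10^5) = 0.203 T.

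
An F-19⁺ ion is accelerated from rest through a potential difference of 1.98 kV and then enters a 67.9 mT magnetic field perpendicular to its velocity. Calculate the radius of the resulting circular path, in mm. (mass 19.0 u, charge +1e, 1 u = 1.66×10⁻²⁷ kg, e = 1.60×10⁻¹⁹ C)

r ≈ 411 mm

The kinetic energy gained is K = qV = (1×1.60×10^-19)(1980) = 3.17×10^-16 J.
v = √(2K/m) = 1.42×10^5 m/s.
r = mv/(qB) = (3.15×10^-26)(1.42×10^5) / [(1×1.60×10^-19)(0.0679)] = 0.411 m.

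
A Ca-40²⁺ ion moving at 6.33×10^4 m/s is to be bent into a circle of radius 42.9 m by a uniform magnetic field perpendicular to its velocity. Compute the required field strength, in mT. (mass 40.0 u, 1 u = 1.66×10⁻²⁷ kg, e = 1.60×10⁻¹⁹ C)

B ≈ 0.306 mT

qvB = mv²/r gives B = mv/(qr).
B = (6.64×10^-26)(6.33×10^4) / [(2×1.60×10^-19)(42.9)] = 3.06×10^-4 T.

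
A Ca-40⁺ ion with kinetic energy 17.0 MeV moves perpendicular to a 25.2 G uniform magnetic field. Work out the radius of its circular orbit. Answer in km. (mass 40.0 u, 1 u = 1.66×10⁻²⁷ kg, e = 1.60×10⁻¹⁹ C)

Convert the energy: K = 17.0 MeV = 2.72×10^-12 J.
v = √(2K/m) = √(2·2.72×10^-12/6.64×10^-26) = 9.05×10^6 m/s.
r = mv/(qB) = (6.64×10^-26)(9.05×10^6) / [(1×1.60×10^-19)(2.52×10^-3)] = 1490 m.

r ≈ 1.49 km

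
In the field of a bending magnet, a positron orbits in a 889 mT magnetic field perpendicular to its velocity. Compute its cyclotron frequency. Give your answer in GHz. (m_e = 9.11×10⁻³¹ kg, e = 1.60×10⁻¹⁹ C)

f ≈ 24.8 GHz

f = qB/(2πm) = (1×1.60×10^-19)(0.889) / [2π(9.11×10^-31)] = 2.48×10^10 Hz.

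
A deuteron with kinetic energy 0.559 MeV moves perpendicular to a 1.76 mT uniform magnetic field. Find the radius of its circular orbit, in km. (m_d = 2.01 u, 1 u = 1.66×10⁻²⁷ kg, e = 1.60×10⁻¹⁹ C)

r ≈ 0.0868 km

Convert the energy: K = 0.559 MeV = 8.94×10^-14 J.
v = √(2K/m) = √(2·8.94×10^-14/3.34×10^-27) = 7.32×10^6 m/s.
r = mv/(qB) = (3.34×10^-27)(7.32×10^6) / [(1×1.60×10^-19)(1.76×10^-3)] = 86.8 m.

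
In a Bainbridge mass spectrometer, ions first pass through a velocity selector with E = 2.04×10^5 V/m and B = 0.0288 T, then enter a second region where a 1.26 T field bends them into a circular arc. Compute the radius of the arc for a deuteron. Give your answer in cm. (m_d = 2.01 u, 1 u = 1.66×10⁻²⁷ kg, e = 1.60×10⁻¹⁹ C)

The selector passes v = E/B = 2.04×10^5/0.0288 = 7.08×10^6 m/s.
In the deflection region, r = mv/(qB₂) = (3.34×10^-27)(7.08×10^6) / [(1×1.60×10^-19)(1.26)] = 0.117 m.

r ≈ 11.7 cm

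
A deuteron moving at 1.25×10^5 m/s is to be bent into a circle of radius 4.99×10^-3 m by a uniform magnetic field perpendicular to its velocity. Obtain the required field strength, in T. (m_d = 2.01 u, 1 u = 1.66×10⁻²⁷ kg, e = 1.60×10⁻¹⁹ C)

qvB = mv²/r gives B = mv/(qr).
B = (3.34×10^-27)(1.25×10^5) / [(1×1.60×10^-19)(4.99×10^-3)] = 0.522 T.

B ≈ 0.522 T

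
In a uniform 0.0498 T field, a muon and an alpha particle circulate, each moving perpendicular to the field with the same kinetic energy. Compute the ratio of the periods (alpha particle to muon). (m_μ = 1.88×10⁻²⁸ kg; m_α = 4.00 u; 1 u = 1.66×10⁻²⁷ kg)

T = 2πm/(qB) is independent of speed, so T₂/T₁ = (m₂/q₂)/(m₁/q₁).
T_{alpha particle}/T_{muon} = (6.64×10^-27/2e) / (1.88×10^-28/1e) = 17.7.

ratio ≈ 17.7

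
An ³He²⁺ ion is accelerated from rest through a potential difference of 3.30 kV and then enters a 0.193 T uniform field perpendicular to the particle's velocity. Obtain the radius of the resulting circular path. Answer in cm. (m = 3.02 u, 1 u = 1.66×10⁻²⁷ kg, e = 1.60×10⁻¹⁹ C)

The kinetic energy gained is K = qV = (2×1.60×10^-19)(3300) = 1.06×10^-15 J.
v = √(2K/m) = 6.49×10^5 m/s.
r = mv/(qB) = (5.01×10^-27)(6.49×10^5) / [(2×1.60×10^-19)(0.193)] = 0.0527 m.

r ≈ 5.27 cm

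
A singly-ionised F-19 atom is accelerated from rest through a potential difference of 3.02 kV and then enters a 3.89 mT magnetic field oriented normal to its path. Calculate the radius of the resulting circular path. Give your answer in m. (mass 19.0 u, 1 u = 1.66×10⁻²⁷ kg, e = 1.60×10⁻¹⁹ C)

The kinetic energy gained is K = qV = (1×1.60×10^-19)(3020) = 4.83×10^-16 J.
v = √(2K/m) = 1.75×10^5 m/s.
r = mv/(qB) = (3.15×10^-26)(1.75×10^5) / [(1×1.60×10^-19)(3.89×10^-3)] = 8.87 m.

r ≈ 8.87 m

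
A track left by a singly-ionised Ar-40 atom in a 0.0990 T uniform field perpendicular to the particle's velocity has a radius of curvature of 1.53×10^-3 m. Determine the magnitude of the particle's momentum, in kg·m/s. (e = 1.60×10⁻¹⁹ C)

p ≈ 2.42×10^-23 kg·m/s

Since qvB = mv²/r, the momentum p = mv = qBr.
p = (1×1.60×10^-19)(0.0990)(1.53×10^-3) = 2.42×10^-23 kg·m/s.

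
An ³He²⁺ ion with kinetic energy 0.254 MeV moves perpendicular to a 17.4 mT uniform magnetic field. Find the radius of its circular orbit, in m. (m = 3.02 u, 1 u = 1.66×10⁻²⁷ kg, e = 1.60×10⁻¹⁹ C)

Convert the energy: K = 0.254 MeV = 4.06×10^-14 J.
v = √(2K/m) = √(2·4.06×10^-14/5.01×10^-27) = 4.03×10^6 m/s.
r = mv/(qB) = (5.01×10^-27)(4.03×10^6) / [(2×1.60×10^-19)(0.0174)] = 3.63 m.

r ≈ 3.63 m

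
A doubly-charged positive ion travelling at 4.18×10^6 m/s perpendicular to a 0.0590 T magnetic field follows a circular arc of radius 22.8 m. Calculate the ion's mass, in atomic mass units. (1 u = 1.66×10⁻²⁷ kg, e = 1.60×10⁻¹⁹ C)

m ≈ 62.0 u

qvB = mv²/r ⇒ m = qBr/v.
m = (2×1.60×10^-19)(0.0590)(22.8) / (4.18×10^6) = 1.03×10^-25 kg = 62.0 u.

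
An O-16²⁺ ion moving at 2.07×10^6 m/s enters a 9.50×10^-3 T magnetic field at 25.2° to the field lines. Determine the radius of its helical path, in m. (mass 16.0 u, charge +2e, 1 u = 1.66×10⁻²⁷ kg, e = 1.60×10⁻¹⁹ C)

Only the perpendicular component v⊥ = v sin25.2° = 8.81×10^5 m/s is bent by the field.
r = m v⊥ /(qB) = (2.66×10^-26)(8.81×10^5) / [(2×1.60×10^-19)(9.50×10^-3)] = 7.70 m.

r ≈ 7.70 m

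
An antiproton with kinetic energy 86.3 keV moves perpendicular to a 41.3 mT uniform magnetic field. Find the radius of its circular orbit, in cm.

r ≈ 103 cm

Convert the energy: K = 86.3 keV = 1.38×10^-14 J.
v = √(2K/m) = √(2·1.38×10^-14/1.67×10^-27) = 4.07×10^6 m/s.
r = mv/(qB) = (1.67×10^-27)(4.07×10^6) / [(1×1.60×10^-19)(0.0413)] = 1.03 m.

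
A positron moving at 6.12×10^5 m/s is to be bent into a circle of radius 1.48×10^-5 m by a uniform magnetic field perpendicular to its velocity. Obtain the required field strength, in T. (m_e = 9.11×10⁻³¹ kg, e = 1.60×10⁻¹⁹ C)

qvB = mv²/r gives B = mv/(qr).
B = (9.11×10^-31)(6.12×10^5) / [(1×1.60×10^-19)(1.48×10^-5)] = 0.235 T.

B ≈ 0.235 T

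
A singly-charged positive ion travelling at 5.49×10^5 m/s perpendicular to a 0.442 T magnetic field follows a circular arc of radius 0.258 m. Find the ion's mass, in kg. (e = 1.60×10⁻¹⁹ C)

m ≈ 3.32×10^-26 kg

qvB = mv²/r ⇒ m = qBr/v.
m = (1×1.60×10^-19)(0.442)(0.258) / (5.49×10^5) = 3.32×10^-26 kg.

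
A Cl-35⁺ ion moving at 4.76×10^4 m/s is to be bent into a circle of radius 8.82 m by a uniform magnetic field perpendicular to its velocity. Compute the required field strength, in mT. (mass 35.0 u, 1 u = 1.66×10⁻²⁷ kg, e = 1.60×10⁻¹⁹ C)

qvB = mv²/r gives B = mv/(qr).
B = (5.81×10^-26)(4.76×10^4) / [(1×1.60×10^-19)(8.82)] = 1.96×10^-3 T.

B ≈ 1.96 mT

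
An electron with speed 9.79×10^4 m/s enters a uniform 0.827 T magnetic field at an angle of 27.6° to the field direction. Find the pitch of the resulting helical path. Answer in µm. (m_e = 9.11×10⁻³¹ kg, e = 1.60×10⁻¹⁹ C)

pitch ≈ 3.75 µm

The velocity component along B is v∥ = v cos27.6° = 8.68×10^4 m/s.
The cyclotron period T = 2πm/(qB) = 4.33×10^-11 s is set by m, q, B alone.
Pitch = v∥·T = (8.68×10^4)(4.33×10^-11) = 3.75×10^-6 m.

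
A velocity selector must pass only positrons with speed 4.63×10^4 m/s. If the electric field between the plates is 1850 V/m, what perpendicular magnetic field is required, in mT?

B ≈ 40.0 mT

qE = qvB ⇒ B = E/v = (1850) / (4.63×10^4) = 0.0400 T.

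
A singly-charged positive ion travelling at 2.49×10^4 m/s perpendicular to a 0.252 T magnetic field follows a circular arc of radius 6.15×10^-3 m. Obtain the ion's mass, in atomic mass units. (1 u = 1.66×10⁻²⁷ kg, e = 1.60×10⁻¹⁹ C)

qvB = mv²/r ⇒ m = qBr/v.
m = (1×1.60×10^-19)(0.252)(6.15×10^-3) / (2.49×10^4) = 9.96×10^-27 kg = 6.00 u.

m ≈ 6.00 u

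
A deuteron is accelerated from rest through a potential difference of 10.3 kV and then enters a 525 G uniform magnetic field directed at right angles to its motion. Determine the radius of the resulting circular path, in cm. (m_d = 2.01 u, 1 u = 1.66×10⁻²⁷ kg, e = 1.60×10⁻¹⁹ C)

r ≈ 39.5 cm

The kinetic energy gained is K = qV = (1×1.60×10^-19)(1.03×10^4) = 1.65×10^-15 J.
v = √(2K/m) = 9.94×10^5 m/s.
r = mv/(qB) = (3.34×10^-27)(9.94×10^5) / [(1×1.60×10^-19)(0.0525)] = 0.395 m.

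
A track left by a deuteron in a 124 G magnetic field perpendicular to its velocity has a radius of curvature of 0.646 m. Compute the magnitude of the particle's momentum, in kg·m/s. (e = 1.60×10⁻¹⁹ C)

Since qvB = mv²/r, the momentum p = mv = qBr.
p = (1×1.60×10^-19)(0.0124)(0.646) = 1.28×10^-21 kg·m/s.

p ≈ 1.28×10^-21 kg·m/s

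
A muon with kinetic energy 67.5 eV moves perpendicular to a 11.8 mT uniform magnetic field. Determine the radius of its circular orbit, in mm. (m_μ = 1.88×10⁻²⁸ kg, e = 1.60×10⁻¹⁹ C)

Convert the energy: K = 67.5 eV = 1.08×10^-17 J.
v = √(2K/m) = √(2·1.08×10^-17/1.88×10^-28) = 3.39×10^5 m/s.
r = mv/(qB) = (1.88×10^-28)(3.39×10^5) / [(1×1.60×10^-19)(0.0118)] = 0.0338 m.

r ≈ 33.8 mm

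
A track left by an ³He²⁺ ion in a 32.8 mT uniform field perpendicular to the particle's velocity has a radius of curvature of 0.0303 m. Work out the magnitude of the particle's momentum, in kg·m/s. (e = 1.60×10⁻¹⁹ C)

p ≈ 3.18×10^-22 kg·m/s

Since qvB = mv²/r, the momentum p = mv = qBr.
p = (2×1.60×10^-19)(0.0328)(0.0303) = 3.18×10^-22 kg·m/s.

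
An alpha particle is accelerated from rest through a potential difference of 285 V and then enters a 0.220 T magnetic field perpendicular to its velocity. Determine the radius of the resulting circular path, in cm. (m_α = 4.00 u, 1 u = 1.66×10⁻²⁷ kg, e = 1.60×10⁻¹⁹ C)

r ≈ 1.56 cm

The kinetic energy gained is K = qV = (2×1.60×10^-19)(285) = 9.12×10^-17 J.
v = √(2K/m) = 1.66×10^5 m/s.
r = mv/(qB) = (6.64×10^-27)(1.66×10^5) / [(2×1.60×10^-19)(0.220)] = 0.0156 m.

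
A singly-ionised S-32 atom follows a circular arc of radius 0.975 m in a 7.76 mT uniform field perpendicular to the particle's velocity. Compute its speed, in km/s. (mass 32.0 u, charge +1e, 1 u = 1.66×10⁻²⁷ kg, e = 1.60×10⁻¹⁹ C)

From qvB = mv²/r, v = qBr/m.
v = (1×1.60×10^-19)(7.76×10^-3)(0.975) / (5.31×10^-26) = 2.28×10^4 m/s.

v ≈ 22.8 km/s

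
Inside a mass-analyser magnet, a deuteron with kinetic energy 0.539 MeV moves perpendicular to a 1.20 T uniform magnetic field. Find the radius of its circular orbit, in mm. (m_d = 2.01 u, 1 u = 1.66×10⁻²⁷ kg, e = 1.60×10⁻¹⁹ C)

Convert the energy: K = 0.539 MeV = 8.62×10^-14 J.
v = √(2K/m) = √(2·8.62×10^-14/3.34×10^-27) = 7.19×10^6 m/s.
r = mv/(qB) = (3.34×10^-27)(7.19×10^6) / [(1×1.60×10^-19)(1.20)] = 0.125 m.

r ≈ 125 mm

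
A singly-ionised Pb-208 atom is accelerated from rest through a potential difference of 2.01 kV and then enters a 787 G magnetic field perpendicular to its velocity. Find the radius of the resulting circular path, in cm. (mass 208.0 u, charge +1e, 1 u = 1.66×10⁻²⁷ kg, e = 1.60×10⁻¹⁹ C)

The kinetic energy gained is K = qV = (1×1.60×10^-19)(2010) = 3.22×10^-16 J.
v = √(2K/m) = 4.32×10^4 m/s.
r = mv/(qB) = (3.45×10^-25)(4.32×10^4) / [(1×1.60×10^-19)(0.0787)] = 1.18 m.

r ≈ 118 cm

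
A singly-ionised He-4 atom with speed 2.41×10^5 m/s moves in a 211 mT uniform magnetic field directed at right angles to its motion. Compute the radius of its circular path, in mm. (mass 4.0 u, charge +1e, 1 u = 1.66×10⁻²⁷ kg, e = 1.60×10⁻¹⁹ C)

r ≈ 47.4 mm

The magnetic force provides the centripetal force: qvB = mv²/r, so r = mv/(qB).
r = (6.64×10^-27 kg)(2.41×10^5 m/s) / [(1×1.60×10^-19 C)(0.211 T)] = 0.0474 m.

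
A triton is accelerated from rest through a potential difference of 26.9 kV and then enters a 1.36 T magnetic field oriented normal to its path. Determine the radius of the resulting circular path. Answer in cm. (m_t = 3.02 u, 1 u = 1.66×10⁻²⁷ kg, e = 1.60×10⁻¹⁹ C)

r ≈ 3.02 cm

The kinetic energy gained is K = qV = (1×1.60×10^-19)(2.69×10^4) = 4.30×10^-15 J.
v = √(2K/m) = 1.31×10^6 m/s.
r = mv/(qB) = (5.01×10^-27)(1.31×10^6) / [(1×1.60×10^-19)(1.36)] = 0.0302 m.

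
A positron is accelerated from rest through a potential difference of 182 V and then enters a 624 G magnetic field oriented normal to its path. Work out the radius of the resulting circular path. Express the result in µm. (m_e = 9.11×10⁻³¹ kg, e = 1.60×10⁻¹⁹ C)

r ≈ 730 µm

The kinetic energy gained is K = qV = (1×1.60×10^-19)(182) = 2.91×10^-17 J.
v = √(2K/m) = 8.00×10^6 m/s.
r = mv/(qB) = (9.11×10^-31)(8.00×10^6) / [(1×1.60×10^-19)(0.0624)] = 7.30×10^-4 m.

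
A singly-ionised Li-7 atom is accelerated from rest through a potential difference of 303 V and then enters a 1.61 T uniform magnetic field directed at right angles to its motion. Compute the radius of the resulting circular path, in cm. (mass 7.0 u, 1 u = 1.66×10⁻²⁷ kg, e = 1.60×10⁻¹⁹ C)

r ≈ 0.412 cm

The kinetic energy gained is K = qV = (1×1.60×10^-19)(303) = 4.85×10^-17 J.
v = √(2K/m) = 9.13×10^4 m/s.
r = mv/(qB) = (1.16×10^-26)(9.13×10^4) / [(1×1.60×10^-19)(1.61)] = 4.12×10^-3 m.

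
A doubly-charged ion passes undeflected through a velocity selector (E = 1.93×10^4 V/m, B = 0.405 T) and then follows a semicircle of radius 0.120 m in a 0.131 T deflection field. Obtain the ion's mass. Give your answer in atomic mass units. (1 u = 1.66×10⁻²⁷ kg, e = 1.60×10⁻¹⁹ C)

m ≈ 63.6 u

v = E/B₁ = 4.77×10^4 m/s.
From r = mv/(qB₂), m = qB₂r/v = (2×1.60×10^-19)(0.131)(0.120) / (4.77×10^4) = 1.06×10^-25 kg.
In atomic mass units: m = 1.06×10^-25 / 1.66×10^-27 = 63.6 u.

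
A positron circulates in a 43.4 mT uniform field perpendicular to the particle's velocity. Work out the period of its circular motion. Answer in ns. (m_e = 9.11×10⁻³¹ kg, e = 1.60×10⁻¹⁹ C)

The cyclotron period is independent of speed: T = 2πm/(qB).
T = 2π(9.11×10^-31) / [(1×1.60×10^-19)(0.0434)] = 8.24×10^-10 s.

T ≈ 0.824 ns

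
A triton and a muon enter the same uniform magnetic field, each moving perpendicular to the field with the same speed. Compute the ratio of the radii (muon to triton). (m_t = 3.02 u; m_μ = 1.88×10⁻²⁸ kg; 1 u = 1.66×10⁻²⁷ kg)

r = mv/(qB) ⇒ at equal v, r ∝ m/q.
r_{muon}/r_{triton} = 0.0375.

ratio ≈ 0.0375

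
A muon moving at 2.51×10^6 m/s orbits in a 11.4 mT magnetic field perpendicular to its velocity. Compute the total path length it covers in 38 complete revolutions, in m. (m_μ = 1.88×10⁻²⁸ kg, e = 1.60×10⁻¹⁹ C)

L ≈ 61.8 m

r = mv/(qB) = 0.259 m, so one revolution covers 2πr = 1.63 m.
In 38 revolutions: L = 38·2πr = 61.8 m.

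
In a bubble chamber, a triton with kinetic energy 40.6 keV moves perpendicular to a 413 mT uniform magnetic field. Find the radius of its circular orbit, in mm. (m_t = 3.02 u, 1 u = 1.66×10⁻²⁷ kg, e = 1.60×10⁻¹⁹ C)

Convert the energy: K = 40.6 keV = 6.50×10^-15 J.
v = √(2K/m) = √(2·6.50×10^-15/5.01×10^-27) = 1.61×10^6 m/s.
r = mv/(qB) = (5.01×10^-27)(1.61×10^6) / [(1×1.60×10^-19)(0.413)] = 0.122 m.

r ≈ 122 mm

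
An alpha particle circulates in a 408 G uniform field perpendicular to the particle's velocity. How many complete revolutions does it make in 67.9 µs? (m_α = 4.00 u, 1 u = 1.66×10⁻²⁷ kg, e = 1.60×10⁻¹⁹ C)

N = 21

T = 2πm/(qB) = 2π(6.64×10^-27) / [(2×1.60×10^-19)(0.0408)] = 3.1955×10^-6 s.
N = t/T = 6.79×10^-5 / 3.1955×10^-6 ≈ 21.25, so 21 complete revolutions.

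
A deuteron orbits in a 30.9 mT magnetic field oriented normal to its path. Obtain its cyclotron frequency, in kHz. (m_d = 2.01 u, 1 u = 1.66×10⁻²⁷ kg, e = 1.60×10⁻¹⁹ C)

f = qB/(2πm) = (1×1.60×10^-19)(0.0309) / [2π(3.34×10^-27)] = 2.36×10^5 Hz.

f ≈ 236 kHz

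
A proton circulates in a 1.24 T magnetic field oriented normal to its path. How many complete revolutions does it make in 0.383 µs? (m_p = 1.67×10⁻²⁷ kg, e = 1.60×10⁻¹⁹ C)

T = 2πm/(qB) = 2π(1.67×10^-27) / [(1×1.60×10^-19)(1.24)] = 5.2888×10^-8 s.
N = t/T = 3.83×10^-7 / 5.2888×10^-8 ≈ 7.24, so 7 complete revolutions.

N = 7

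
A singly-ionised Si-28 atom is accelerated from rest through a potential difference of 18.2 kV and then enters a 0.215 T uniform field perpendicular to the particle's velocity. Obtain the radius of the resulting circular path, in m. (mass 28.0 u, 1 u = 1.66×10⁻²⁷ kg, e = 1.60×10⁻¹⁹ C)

The kinetic energy gained is K = qV = (1×1.60×10^-19)(1.82×10^4) = 2.91×10^-15 J.
v = √(2K/m) = 3.54×10^5 m/s.
r = mv/(qB) = (4.65×10^-26)(3.54×10^5) / [(1×1.60×10^-19)(0.215)] = 0.478 m.

r ≈ 0.478 m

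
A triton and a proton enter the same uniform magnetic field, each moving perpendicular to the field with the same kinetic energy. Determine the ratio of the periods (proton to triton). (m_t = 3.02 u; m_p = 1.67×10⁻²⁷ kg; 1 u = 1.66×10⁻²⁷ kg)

ratio ≈ 0.333

T = 2πm/(qB) is independent of speed, so T₂/T₁ = (m₂/q₂)/(m₁/q₁).
T_{proton}/T_{triton} = (1.67×10^-27/1e) / (5.01×10^-27/1e) = 0.333.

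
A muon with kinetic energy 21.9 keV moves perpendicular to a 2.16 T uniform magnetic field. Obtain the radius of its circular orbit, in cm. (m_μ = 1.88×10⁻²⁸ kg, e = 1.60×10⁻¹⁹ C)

r ≈ 0.332 cm

Convert the energy: K = 21.9 keV = 3.50×10^-15 J.
v = √(2K/m) = √(2·3.50×10^-15/1.88×10^-28) = 6.11×10^6 m/s.
r = mv/(qB) = (1.88×10^-28)(6.11×10^6) / [(1×1.60×10^-19)(2.16)] = 3.32×10^-3 m.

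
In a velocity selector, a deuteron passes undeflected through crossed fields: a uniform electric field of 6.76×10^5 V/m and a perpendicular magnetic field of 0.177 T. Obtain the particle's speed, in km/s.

v ≈ 3820 km/s

For zero net force, qE = qvB, so v = E/B.
v = (6.76×10^5) / (0.177) = 3.82×10^6 m/s.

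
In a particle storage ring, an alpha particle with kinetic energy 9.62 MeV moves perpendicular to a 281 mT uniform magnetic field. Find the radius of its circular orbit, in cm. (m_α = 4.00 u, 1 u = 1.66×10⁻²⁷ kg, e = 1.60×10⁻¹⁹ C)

Convert the energy: K = 9.62 MeV = 1.54×10^-12 J.
v = √(2K/m) = √(2·1.54×10^-12/6.64×10^-27) = 2.15×10^7 m/s.
r = mv/(qB) = (6.64×10^-27)(2.15×10^7) / [(2×1.60×10^-19)(0.281)] = 1.59 m.

r ≈ 159 cm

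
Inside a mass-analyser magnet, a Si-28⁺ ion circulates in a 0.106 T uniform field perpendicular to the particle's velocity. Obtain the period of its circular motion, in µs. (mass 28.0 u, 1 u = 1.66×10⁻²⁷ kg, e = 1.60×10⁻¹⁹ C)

The cyclotron period is independent of speed: T = 2πm/(qB).
T = 2π(4.65×10^-26) / [(1×1.60×10^-19)(0.106)] = 1.72×10^-5 s.

T ≈ 17.2 µs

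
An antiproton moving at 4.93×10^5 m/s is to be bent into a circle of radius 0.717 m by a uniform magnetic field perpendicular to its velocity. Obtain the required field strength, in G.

qvB = mv²/r gives B = mv/(qr).
B = (1.67×10^-27)(4.93×10^5) / [(1×1.60×10^-19)(0.717)] = 7.18×10^-3 T.

B ≈ 71.8 G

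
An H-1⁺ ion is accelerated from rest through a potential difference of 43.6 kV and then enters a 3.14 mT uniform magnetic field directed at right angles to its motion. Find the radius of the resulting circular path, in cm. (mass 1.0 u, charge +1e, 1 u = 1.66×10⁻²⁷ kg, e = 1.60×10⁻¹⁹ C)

The kinetic energy gained is K = qV = (1×1.60×10^-19)(4.36×10^4) = 6.98×10^-15 J.
v = √(2K/m) = 2.90×10^6 m/s.
r = mv/(qB) = (1.66×10^-27)(2.90×10^6) / [(1×1.60×10^-19)(3.14×10^-3)] = 9.58 m.

r ≈ 958 cm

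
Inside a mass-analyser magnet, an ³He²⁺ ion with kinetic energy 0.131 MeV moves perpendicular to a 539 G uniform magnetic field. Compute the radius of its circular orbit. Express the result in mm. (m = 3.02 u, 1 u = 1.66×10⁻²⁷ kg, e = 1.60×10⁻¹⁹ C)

r ≈ 840 mm

Convert the energy: K = 0.131 MeV = 2.10×10^-14 J.
v = √(2K/m) = √(2·2.10×10^-14/5.01×10^-27) = 2.89×10^6 m/s.
r = mv/(qB) = (5.01×10^-27)(2.89×10^6) / [(2×1.60×10^-19)(0.0539)] = 0.840 m.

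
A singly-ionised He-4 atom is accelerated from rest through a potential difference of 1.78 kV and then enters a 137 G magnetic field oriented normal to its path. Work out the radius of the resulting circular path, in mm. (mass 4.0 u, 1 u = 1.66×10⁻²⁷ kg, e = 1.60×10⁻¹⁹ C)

The kinetic energy gained is K = qV = (1×1.60×10^-19)(1780) = 2.85×10^-16 J.
v = √(2K/m) = 2.93×10^5 m/s.
r = mv/(qB) = (6.64×10^-27)(2.93×10^5) / [(1×1.60×10^-19)(0.0137)] = 0.887 m.

r ≈ 887 mm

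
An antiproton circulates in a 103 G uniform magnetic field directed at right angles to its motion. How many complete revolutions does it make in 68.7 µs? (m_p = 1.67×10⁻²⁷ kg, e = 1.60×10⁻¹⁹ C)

N = 10

T = 2πm/(qB) = 2π(1.67×10^-27) / [(1×1.60×10^-19)(0.0103)] = 6.3671×10^-6 s.
N = t/T = 6.87×10^-5 / 6.3671×10^-6 ≈ 10.79, so 10 complete revolutions.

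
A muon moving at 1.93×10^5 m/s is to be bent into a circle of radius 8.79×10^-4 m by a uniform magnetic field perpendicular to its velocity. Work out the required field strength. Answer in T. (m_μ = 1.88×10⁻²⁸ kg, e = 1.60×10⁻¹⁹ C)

B ≈ 0.258 T

qvB = mv²/r gives B = mv/(qr).
B = (1.88×10^-28)(1.93×10^5) / [(1×1.60×10^-19)(8.79×10^-4)] = 0.258 T.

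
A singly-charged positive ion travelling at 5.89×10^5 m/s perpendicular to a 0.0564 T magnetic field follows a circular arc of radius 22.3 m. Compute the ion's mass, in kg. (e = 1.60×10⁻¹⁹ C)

m ≈ 3.42×10^-25 kg

qvB = mv²/r ⇒ m = qBr/v.
m = (1×1.60×10^-19)(0.0564)(22.3) / (5.89×10^5) = 3.42×10^-25 kg.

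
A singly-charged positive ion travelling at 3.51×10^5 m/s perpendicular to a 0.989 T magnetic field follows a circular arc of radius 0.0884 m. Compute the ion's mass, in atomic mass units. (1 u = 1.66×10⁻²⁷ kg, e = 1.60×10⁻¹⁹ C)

m ≈ 24.0 u

qvB = mv²/r ⇒ m = qBr/v.
m = (1×1.60×10^-19)(0.989)(0.0884) / (3.51×10^5) = 3.99×10^-26 kg = 24.0 u.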